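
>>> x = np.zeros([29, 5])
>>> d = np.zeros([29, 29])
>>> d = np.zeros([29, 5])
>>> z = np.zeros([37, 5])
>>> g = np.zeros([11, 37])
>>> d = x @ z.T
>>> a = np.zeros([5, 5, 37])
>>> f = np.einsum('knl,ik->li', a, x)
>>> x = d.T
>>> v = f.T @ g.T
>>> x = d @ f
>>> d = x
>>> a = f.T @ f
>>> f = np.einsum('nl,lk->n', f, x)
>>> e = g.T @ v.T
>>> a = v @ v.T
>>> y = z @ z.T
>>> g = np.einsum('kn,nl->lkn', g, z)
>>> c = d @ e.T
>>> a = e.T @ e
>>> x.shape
(29, 29)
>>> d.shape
(29, 29)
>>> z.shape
(37, 5)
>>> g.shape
(5, 11, 37)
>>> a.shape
(29, 29)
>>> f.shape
(37,)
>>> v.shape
(29, 11)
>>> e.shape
(37, 29)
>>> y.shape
(37, 37)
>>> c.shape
(29, 37)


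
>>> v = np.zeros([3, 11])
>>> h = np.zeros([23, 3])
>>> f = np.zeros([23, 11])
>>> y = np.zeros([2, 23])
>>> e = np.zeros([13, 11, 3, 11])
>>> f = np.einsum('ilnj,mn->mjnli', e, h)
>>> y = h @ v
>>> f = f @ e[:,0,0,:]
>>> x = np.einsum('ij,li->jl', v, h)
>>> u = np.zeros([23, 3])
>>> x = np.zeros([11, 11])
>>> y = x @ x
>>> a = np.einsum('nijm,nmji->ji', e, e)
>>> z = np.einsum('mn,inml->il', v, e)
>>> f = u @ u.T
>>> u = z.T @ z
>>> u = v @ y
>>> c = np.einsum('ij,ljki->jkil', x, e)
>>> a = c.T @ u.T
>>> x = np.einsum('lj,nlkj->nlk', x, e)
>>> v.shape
(3, 11)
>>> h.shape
(23, 3)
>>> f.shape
(23, 23)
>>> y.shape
(11, 11)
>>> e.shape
(13, 11, 3, 11)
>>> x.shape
(13, 11, 3)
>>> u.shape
(3, 11)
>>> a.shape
(13, 11, 3, 3)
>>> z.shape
(13, 11)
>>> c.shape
(11, 3, 11, 13)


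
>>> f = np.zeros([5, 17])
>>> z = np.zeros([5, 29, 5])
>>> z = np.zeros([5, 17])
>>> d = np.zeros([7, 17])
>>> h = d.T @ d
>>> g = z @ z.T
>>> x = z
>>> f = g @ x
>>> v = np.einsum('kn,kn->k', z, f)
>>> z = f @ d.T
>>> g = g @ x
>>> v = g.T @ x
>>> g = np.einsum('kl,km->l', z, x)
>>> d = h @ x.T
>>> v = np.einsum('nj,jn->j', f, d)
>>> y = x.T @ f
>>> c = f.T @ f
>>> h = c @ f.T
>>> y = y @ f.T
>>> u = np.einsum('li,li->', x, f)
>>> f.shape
(5, 17)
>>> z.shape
(5, 7)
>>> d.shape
(17, 5)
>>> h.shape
(17, 5)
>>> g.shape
(7,)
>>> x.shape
(5, 17)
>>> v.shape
(17,)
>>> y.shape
(17, 5)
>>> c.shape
(17, 17)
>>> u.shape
()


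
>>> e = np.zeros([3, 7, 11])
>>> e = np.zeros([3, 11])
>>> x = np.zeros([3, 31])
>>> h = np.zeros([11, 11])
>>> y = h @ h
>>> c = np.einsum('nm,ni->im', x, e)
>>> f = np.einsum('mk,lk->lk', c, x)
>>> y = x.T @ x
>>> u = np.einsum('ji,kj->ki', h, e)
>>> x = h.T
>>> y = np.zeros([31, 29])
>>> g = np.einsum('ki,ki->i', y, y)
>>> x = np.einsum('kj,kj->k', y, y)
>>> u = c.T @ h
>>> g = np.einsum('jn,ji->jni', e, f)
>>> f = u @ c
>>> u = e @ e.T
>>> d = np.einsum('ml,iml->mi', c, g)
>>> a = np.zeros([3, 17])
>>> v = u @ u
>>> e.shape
(3, 11)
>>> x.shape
(31,)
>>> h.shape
(11, 11)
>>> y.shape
(31, 29)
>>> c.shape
(11, 31)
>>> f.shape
(31, 31)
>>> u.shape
(3, 3)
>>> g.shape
(3, 11, 31)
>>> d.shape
(11, 3)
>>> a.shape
(3, 17)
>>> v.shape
(3, 3)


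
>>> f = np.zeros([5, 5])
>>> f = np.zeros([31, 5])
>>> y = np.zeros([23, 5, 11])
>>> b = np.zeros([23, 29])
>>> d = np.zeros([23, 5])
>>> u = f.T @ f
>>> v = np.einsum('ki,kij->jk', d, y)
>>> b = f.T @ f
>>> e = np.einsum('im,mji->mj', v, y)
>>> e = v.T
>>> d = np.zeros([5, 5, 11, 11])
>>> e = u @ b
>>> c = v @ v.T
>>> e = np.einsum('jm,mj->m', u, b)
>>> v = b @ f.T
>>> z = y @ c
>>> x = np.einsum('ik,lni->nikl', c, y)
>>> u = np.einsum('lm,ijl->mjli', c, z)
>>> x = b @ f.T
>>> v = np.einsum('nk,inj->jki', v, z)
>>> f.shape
(31, 5)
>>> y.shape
(23, 5, 11)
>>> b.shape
(5, 5)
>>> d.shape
(5, 5, 11, 11)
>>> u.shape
(11, 5, 11, 23)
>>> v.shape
(11, 31, 23)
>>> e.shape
(5,)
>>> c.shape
(11, 11)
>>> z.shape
(23, 5, 11)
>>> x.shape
(5, 31)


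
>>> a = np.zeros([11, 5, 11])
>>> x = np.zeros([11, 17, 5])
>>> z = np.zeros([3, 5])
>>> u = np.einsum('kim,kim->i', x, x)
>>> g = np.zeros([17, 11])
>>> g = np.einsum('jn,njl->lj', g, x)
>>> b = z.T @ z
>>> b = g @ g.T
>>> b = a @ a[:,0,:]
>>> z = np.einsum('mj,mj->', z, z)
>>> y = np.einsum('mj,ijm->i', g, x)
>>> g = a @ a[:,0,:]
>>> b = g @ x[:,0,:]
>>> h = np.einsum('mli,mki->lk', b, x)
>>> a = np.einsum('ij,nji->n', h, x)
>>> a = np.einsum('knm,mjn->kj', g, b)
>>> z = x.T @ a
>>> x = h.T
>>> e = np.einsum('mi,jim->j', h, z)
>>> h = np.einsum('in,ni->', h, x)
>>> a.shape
(11, 5)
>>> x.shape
(17, 5)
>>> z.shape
(5, 17, 5)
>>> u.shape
(17,)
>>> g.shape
(11, 5, 11)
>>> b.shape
(11, 5, 5)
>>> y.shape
(11,)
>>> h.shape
()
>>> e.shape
(5,)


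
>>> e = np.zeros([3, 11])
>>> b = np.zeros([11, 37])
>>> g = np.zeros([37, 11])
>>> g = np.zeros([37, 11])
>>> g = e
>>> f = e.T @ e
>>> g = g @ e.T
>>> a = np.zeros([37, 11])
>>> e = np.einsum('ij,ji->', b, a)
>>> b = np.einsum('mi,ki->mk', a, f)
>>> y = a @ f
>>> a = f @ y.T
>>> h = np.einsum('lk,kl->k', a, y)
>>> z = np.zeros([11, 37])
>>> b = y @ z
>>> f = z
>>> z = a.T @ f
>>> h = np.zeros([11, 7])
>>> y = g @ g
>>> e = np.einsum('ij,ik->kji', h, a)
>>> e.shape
(37, 7, 11)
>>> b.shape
(37, 37)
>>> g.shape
(3, 3)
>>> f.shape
(11, 37)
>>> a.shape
(11, 37)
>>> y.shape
(3, 3)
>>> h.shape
(11, 7)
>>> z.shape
(37, 37)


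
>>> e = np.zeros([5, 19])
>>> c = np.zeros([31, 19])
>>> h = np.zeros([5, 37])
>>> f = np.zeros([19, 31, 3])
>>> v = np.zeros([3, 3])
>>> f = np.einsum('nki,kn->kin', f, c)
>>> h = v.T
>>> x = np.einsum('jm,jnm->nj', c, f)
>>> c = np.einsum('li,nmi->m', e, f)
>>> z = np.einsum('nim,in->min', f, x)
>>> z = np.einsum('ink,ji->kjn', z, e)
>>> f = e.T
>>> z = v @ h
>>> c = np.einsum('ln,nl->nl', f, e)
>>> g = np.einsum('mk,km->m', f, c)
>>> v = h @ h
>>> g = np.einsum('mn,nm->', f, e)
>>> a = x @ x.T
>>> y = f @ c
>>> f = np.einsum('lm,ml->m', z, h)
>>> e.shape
(5, 19)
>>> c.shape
(5, 19)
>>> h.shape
(3, 3)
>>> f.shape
(3,)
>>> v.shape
(3, 3)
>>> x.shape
(3, 31)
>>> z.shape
(3, 3)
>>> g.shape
()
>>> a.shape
(3, 3)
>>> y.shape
(19, 19)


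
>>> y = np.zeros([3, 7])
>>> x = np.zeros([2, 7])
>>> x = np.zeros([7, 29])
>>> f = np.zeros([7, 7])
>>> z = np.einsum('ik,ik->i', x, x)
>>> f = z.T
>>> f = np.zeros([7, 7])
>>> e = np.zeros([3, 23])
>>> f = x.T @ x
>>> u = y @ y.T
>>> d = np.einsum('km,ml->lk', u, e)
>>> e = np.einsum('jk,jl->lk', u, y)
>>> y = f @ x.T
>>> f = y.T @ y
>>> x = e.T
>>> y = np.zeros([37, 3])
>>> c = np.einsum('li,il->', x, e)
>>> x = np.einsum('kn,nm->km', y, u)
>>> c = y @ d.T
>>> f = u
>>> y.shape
(37, 3)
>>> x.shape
(37, 3)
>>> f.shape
(3, 3)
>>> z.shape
(7,)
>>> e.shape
(7, 3)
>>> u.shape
(3, 3)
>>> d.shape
(23, 3)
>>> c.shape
(37, 23)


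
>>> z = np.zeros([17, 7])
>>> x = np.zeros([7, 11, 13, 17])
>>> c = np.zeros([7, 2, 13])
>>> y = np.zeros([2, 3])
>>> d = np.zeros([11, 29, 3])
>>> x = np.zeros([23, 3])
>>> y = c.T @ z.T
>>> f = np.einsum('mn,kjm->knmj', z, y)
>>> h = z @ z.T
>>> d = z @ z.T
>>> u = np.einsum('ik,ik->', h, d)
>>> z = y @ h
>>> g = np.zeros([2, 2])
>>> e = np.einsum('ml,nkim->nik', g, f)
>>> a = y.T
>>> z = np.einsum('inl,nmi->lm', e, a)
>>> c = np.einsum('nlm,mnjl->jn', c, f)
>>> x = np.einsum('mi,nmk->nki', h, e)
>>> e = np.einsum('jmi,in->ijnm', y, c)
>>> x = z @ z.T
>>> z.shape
(7, 2)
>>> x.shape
(7, 7)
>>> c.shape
(17, 7)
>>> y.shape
(13, 2, 17)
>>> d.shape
(17, 17)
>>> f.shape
(13, 7, 17, 2)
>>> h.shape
(17, 17)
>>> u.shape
()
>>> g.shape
(2, 2)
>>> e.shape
(17, 13, 7, 2)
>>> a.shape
(17, 2, 13)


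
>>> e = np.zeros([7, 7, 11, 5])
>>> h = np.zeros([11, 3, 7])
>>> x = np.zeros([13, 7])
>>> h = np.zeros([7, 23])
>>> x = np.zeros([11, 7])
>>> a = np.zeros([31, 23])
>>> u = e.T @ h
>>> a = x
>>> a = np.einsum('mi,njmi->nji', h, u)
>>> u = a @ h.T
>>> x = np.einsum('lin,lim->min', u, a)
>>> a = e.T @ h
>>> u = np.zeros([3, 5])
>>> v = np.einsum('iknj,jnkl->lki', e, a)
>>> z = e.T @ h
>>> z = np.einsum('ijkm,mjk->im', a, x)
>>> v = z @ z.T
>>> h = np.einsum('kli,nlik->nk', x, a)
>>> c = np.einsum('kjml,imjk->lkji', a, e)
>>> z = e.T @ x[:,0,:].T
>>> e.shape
(7, 7, 11, 5)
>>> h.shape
(5, 23)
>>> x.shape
(23, 11, 7)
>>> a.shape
(5, 11, 7, 23)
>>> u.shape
(3, 5)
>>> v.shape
(5, 5)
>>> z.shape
(5, 11, 7, 23)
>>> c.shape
(23, 5, 11, 7)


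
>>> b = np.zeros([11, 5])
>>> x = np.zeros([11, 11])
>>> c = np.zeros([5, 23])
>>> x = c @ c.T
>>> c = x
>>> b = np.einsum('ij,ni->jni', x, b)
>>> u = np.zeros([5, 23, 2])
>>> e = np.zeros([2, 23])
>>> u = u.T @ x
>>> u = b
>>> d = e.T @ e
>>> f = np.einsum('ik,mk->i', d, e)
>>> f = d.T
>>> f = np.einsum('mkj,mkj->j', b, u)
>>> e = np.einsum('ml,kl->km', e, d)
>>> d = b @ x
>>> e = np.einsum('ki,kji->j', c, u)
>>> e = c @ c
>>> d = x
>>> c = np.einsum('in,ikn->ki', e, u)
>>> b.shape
(5, 11, 5)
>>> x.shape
(5, 5)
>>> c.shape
(11, 5)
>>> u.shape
(5, 11, 5)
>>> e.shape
(5, 5)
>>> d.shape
(5, 5)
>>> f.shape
(5,)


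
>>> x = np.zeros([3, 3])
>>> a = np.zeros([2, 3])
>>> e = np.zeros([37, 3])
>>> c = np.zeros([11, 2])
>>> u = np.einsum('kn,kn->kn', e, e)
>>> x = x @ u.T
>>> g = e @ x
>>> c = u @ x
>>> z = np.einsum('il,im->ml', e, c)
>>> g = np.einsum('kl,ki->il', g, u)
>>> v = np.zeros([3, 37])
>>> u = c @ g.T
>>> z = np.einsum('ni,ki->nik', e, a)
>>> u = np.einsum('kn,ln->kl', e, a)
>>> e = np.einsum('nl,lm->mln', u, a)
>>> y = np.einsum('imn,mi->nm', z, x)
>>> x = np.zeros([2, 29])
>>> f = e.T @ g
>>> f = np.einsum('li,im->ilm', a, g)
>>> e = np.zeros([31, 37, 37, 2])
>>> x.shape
(2, 29)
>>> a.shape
(2, 3)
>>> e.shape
(31, 37, 37, 2)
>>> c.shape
(37, 37)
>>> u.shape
(37, 2)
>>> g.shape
(3, 37)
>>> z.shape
(37, 3, 2)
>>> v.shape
(3, 37)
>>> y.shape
(2, 3)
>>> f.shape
(3, 2, 37)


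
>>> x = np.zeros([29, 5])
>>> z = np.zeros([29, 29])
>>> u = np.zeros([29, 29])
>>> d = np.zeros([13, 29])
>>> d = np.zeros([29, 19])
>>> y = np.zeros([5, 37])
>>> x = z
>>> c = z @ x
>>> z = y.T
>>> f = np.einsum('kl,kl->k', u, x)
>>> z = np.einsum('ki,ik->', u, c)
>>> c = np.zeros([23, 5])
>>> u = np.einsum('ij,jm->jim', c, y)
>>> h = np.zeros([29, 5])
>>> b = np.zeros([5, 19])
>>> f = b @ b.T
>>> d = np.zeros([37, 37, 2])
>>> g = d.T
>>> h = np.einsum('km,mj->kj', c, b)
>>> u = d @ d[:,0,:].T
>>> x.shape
(29, 29)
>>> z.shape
()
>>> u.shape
(37, 37, 37)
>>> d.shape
(37, 37, 2)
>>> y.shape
(5, 37)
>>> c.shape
(23, 5)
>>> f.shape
(5, 5)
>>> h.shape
(23, 19)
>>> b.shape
(5, 19)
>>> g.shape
(2, 37, 37)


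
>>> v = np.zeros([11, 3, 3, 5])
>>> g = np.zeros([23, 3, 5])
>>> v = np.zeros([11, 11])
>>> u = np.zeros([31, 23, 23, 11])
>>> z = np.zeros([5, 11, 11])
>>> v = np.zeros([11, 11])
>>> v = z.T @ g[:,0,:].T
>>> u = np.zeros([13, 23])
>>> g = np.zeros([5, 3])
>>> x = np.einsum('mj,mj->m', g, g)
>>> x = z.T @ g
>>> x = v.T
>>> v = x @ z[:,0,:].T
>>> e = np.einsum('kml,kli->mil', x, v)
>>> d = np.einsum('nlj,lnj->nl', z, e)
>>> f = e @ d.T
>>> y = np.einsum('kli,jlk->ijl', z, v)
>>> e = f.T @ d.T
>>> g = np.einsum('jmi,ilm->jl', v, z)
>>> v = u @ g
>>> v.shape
(13, 11)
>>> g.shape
(23, 11)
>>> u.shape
(13, 23)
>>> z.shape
(5, 11, 11)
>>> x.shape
(23, 11, 11)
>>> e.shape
(5, 5, 5)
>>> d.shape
(5, 11)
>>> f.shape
(11, 5, 5)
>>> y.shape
(11, 23, 11)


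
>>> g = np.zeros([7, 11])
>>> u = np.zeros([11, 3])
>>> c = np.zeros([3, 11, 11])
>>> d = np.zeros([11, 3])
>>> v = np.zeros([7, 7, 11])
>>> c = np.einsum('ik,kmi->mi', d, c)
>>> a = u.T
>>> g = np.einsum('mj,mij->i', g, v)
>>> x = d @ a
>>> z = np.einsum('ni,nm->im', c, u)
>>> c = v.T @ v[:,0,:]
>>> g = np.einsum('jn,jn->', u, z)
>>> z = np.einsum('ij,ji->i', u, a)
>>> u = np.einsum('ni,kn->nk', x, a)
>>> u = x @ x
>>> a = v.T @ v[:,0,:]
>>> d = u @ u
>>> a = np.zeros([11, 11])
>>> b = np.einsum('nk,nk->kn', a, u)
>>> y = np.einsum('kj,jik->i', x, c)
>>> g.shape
()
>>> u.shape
(11, 11)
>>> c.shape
(11, 7, 11)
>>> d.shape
(11, 11)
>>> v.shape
(7, 7, 11)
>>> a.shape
(11, 11)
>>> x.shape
(11, 11)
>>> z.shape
(11,)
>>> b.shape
(11, 11)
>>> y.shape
(7,)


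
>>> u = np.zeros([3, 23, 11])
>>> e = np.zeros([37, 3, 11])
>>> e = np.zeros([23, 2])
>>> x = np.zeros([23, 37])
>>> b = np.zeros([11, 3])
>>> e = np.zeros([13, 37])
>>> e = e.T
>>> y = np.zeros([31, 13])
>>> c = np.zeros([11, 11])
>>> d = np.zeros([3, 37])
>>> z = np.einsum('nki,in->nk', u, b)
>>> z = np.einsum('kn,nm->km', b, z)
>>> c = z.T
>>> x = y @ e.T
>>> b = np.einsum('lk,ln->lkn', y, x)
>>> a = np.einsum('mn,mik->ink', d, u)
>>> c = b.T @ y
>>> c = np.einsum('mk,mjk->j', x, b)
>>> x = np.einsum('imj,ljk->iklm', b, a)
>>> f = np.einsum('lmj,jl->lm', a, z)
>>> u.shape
(3, 23, 11)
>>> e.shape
(37, 13)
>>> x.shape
(31, 11, 23, 13)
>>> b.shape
(31, 13, 37)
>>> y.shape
(31, 13)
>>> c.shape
(13,)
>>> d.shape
(3, 37)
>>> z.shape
(11, 23)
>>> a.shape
(23, 37, 11)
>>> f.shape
(23, 37)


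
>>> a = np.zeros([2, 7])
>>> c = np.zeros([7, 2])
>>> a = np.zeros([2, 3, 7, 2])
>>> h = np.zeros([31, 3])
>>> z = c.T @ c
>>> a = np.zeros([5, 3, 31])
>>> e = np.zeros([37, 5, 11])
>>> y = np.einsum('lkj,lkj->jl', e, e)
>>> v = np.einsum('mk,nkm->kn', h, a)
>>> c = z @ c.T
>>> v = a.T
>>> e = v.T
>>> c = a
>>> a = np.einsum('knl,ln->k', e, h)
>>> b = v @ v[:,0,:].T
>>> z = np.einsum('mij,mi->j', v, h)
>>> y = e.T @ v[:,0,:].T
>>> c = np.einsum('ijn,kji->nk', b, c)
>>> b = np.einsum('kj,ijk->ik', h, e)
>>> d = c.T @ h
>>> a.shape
(5,)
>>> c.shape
(31, 5)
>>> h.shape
(31, 3)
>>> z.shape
(5,)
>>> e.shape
(5, 3, 31)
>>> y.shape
(31, 3, 31)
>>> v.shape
(31, 3, 5)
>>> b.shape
(5, 31)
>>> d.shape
(5, 3)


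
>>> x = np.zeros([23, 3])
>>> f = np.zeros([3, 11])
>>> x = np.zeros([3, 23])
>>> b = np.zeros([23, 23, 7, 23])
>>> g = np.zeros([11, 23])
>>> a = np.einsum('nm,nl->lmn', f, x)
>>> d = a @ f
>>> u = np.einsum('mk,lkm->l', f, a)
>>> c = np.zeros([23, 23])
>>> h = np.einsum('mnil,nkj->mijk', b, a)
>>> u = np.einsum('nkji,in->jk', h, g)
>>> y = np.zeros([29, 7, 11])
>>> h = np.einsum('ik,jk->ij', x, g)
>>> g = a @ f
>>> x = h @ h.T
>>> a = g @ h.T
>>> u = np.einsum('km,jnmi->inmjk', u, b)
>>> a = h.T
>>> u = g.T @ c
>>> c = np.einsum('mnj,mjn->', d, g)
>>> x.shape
(3, 3)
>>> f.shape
(3, 11)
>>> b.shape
(23, 23, 7, 23)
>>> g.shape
(23, 11, 11)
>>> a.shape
(11, 3)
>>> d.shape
(23, 11, 11)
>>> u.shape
(11, 11, 23)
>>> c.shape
()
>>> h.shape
(3, 11)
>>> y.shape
(29, 7, 11)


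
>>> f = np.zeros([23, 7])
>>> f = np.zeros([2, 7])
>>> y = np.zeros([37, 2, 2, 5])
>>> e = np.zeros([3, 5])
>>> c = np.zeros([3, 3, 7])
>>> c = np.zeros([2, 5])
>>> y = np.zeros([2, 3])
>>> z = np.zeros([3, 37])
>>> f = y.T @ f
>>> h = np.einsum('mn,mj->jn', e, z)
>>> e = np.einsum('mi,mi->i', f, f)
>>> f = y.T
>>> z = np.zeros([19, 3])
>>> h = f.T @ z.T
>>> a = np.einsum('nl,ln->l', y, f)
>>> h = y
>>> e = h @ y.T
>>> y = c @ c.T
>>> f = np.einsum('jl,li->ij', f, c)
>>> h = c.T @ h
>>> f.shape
(5, 3)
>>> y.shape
(2, 2)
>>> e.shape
(2, 2)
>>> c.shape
(2, 5)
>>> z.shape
(19, 3)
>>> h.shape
(5, 3)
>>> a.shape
(3,)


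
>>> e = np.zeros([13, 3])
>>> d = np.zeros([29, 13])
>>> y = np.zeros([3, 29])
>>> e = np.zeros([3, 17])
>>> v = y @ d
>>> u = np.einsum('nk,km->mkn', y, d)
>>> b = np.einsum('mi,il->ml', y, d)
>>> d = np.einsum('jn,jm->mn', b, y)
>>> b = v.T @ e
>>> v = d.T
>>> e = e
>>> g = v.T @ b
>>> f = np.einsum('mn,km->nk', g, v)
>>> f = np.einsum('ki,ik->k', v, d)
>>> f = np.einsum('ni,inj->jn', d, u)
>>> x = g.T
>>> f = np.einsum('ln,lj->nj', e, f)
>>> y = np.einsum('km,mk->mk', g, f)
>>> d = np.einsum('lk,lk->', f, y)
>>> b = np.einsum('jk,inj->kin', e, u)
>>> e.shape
(3, 17)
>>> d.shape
()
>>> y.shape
(17, 29)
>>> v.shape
(13, 29)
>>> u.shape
(13, 29, 3)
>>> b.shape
(17, 13, 29)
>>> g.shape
(29, 17)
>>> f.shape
(17, 29)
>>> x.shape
(17, 29)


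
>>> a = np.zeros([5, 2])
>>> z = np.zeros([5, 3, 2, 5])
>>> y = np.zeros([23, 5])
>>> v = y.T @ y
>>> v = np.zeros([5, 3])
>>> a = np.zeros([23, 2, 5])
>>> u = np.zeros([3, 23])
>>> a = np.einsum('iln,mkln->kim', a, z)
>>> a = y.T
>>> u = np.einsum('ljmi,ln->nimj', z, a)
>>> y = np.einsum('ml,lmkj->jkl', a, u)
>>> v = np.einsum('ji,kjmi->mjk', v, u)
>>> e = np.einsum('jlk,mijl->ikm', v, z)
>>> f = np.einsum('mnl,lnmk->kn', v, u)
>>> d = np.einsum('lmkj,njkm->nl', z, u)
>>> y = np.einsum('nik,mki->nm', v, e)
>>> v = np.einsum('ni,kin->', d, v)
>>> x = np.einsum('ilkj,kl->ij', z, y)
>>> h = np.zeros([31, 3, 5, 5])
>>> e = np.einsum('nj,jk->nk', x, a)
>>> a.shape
(5, 23)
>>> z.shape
(5, 3, 2, 5)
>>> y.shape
(2, 3)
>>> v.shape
()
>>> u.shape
(23, 5, 2, 3)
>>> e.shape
(5, 23)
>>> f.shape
(3, 5)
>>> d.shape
(23, 5)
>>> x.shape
(5, 5)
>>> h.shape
(31, 3, 5, 5)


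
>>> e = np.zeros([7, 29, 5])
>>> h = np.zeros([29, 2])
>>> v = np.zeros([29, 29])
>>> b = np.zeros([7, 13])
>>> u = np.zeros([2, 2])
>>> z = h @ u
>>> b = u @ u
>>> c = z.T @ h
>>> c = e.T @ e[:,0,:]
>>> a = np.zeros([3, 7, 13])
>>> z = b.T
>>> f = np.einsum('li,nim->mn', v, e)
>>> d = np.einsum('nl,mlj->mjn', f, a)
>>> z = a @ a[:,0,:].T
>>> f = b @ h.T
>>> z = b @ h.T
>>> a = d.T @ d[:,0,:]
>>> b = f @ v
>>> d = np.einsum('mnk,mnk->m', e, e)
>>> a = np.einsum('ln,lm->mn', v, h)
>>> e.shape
(7, 29, 5)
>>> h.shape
(29, 2)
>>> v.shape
(29, 29)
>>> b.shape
(2, 29)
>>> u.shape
(2, 2)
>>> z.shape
(2, 29)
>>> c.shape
(5, 29, 5)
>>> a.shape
(2, 29)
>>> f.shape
(2, 29)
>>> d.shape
(7,)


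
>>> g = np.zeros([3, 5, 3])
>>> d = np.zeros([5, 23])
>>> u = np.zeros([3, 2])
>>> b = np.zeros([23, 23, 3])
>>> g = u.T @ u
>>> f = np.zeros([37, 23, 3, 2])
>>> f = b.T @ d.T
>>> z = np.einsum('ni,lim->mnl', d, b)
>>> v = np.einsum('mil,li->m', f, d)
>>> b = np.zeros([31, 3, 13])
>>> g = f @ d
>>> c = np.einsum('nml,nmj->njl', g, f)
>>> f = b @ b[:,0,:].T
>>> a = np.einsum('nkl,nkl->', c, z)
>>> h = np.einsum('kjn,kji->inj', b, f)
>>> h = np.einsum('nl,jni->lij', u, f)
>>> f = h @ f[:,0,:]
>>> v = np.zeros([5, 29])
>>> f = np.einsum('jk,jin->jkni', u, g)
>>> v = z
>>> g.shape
(3, 23, 23)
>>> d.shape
(5, 23)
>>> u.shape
(3, 2)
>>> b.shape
(31, 3, 13)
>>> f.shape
(3, 2, 23, 23)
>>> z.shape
(3, 5, 23)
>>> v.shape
(3, 5, 23)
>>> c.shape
(3, 5, 23)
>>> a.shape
()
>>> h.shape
(2, 31, 31)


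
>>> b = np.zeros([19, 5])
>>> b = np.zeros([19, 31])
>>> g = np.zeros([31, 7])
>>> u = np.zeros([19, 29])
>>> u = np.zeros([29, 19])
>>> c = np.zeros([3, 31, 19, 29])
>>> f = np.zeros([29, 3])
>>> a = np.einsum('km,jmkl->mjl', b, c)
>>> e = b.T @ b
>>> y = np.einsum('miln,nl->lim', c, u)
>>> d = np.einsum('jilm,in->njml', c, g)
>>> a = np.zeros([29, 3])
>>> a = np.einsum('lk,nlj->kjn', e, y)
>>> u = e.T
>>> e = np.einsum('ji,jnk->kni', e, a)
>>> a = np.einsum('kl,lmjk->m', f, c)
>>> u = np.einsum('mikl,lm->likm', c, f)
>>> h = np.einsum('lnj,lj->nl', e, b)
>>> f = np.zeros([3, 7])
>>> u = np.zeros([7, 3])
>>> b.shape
(19, 31)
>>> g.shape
(31, 7)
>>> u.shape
(7, 3)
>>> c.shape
(3, 31, 19, 29)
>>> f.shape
(3, 7)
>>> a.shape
(31,)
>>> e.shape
(19, 3, 31)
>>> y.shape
(19, 31, 3)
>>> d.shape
(7, 3, 29, 19)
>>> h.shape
(3, 19)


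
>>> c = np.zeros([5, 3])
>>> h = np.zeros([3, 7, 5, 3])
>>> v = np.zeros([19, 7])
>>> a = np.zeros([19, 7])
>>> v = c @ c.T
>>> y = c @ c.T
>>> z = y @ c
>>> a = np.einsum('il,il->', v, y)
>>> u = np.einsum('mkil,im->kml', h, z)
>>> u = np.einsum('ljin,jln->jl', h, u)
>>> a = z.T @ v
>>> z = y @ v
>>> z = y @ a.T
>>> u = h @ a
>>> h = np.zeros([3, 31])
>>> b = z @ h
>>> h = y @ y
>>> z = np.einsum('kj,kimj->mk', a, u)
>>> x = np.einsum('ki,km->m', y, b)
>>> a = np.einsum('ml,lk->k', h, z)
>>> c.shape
(5, 3)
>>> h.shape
(5, 5)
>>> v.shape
(5, 5)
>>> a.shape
(3,)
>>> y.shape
(5, 5)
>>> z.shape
(5, 3)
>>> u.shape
(3, 7, 5, 5)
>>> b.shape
(5, 31)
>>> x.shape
(31,)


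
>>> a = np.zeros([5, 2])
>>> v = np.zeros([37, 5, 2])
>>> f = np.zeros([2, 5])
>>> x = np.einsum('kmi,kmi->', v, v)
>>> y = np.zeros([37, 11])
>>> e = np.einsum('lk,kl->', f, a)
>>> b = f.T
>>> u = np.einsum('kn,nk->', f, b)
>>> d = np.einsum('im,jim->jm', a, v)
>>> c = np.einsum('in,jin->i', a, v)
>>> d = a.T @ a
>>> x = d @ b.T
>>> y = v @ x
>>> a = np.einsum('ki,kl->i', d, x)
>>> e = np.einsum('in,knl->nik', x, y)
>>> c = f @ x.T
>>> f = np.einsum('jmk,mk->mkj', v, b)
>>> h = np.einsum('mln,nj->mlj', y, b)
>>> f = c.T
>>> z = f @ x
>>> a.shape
(2,)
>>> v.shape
(37, 5, 2)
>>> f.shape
(2, 2)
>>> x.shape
(2, 5)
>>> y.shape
(37, 5, 5)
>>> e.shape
(5, 2, 37)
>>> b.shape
(5, 2)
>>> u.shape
()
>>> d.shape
(2, 2)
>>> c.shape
(2, 2)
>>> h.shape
(37, 5, 2)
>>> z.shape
(2, 5)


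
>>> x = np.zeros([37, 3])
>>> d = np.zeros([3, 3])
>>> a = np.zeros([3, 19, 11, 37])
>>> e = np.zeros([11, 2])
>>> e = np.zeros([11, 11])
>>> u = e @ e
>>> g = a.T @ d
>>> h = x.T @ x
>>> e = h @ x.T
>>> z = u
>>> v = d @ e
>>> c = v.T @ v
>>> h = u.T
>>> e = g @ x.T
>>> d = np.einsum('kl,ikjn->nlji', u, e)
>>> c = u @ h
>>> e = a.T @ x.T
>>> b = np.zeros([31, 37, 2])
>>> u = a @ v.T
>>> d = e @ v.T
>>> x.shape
(37, 3)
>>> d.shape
(37, 11, 19, 3)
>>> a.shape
(3, 19, 11, 37)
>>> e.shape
(37, 11, 19, 37)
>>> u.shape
(3, 19, 11, 3)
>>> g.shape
(37, 11, 19, 3)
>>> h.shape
(11, 11)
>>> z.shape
(11, 11)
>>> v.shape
(3, 37)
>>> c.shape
(11, 11)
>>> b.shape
(31, 37, 2)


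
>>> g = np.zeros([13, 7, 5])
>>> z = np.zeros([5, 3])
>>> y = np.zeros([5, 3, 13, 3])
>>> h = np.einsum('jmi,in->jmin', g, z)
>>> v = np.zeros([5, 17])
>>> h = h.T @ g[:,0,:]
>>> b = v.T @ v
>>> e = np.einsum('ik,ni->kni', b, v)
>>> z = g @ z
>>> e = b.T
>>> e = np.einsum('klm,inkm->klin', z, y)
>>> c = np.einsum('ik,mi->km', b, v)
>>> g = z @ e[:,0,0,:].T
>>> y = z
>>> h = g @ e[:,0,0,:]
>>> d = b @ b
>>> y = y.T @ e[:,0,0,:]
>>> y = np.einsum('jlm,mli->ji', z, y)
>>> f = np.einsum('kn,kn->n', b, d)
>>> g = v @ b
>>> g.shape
(5, 17)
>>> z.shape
(13, 7, 3)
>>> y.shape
(13, 3)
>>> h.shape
(13, 7, 3)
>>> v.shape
(5, 17)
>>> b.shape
(17, 17)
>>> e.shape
(13, 7, 5, 3)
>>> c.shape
(17, 5)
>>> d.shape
(17, 17)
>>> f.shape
(17,)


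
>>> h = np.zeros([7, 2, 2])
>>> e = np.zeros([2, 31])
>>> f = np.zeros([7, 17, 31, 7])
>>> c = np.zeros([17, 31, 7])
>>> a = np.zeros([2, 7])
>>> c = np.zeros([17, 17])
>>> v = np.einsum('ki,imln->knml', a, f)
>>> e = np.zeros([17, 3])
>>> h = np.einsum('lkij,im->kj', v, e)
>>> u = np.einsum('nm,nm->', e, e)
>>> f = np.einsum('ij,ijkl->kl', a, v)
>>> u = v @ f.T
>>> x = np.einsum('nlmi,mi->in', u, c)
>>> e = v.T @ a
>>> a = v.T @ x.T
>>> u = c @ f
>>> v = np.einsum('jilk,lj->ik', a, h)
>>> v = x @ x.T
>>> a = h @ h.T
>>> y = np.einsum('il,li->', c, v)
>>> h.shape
(7, 31)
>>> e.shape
(31, 17, 7, 7)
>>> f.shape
(17, 31)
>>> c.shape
(17, 17)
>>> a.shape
(7, 7)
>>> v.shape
(17, 17)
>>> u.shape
(17, 31)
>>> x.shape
(17, 2)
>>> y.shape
()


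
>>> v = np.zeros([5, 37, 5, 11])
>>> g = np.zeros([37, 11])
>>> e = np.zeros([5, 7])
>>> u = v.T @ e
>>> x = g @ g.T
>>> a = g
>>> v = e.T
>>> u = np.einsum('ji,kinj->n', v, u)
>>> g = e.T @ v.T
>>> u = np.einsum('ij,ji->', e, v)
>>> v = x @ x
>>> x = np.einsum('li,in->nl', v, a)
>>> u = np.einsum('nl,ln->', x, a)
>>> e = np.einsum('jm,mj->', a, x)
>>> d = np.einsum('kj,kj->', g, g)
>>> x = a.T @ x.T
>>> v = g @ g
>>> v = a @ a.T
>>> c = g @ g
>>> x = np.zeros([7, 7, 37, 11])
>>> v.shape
(37, 37)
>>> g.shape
(7, 7)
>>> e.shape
()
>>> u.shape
()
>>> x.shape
(7, 7, 37, 11)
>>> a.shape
(37, 11)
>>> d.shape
()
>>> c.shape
(7, 7)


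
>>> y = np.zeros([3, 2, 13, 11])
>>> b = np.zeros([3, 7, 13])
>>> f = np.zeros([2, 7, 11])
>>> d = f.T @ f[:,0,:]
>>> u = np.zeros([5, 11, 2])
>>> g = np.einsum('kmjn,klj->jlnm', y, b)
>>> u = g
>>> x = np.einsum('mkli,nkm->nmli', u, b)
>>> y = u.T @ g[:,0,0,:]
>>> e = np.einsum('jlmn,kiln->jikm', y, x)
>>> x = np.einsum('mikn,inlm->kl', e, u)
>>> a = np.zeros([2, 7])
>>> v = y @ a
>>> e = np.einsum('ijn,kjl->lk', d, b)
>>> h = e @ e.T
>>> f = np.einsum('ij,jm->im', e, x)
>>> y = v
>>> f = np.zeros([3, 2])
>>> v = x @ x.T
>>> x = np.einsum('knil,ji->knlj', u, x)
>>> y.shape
(2, 11, 7, 7)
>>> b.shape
(3, 7, 13)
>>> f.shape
(3, 2)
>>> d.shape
(11, 7, 11)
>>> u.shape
(13, 7, 11, 2)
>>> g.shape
(13, 7, 11, 2)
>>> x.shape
(13, 7, 2, 3)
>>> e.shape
(13, 3)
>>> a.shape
(2, 7)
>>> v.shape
(3, 3)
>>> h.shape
(13, 13)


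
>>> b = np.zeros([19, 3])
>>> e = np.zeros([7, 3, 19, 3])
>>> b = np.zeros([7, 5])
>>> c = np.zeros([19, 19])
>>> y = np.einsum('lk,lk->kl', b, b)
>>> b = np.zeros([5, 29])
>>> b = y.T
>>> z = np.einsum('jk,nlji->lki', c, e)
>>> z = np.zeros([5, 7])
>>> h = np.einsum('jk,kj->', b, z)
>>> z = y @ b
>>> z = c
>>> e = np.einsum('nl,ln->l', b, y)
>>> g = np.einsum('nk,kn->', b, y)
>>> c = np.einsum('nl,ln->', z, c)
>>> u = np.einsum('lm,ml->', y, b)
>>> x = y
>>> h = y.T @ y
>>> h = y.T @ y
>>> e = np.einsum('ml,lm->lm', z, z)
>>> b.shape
(7, 5)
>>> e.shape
(19, 19)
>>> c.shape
()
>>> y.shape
(5, 7)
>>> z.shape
(19, 19)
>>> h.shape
(7, 7)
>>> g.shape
()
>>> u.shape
()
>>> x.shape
(5, 7)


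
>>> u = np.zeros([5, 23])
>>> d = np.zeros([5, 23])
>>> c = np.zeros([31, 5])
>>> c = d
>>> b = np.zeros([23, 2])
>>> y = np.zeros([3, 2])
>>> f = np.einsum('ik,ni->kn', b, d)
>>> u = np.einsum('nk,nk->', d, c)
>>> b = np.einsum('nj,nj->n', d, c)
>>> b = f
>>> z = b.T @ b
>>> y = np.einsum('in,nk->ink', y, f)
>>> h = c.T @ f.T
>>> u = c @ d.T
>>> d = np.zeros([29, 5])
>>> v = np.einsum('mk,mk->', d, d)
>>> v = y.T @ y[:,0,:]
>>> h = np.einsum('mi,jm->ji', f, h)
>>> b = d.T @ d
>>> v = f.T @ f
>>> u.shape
(5, 5)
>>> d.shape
(29, 5)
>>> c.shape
(5, 23)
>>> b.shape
(5, 5)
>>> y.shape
(3, 2, 5)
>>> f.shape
(2, 5)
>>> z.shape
(5, 5)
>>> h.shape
(23, 5)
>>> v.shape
(5, 5)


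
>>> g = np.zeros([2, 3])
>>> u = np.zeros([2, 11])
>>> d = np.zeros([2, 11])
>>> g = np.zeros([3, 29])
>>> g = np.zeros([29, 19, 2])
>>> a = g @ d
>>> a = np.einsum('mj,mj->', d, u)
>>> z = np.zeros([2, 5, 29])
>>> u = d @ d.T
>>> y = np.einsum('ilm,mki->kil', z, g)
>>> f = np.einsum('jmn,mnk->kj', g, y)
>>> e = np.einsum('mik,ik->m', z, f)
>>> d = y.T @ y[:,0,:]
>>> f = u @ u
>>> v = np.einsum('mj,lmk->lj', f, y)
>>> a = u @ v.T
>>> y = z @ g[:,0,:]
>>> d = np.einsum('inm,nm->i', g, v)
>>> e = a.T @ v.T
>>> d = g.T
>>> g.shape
(29, 19, 2)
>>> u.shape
(2, 2)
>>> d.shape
(2, 19, 29)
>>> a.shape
(2, 19)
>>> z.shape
(2, 5, 29)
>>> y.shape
(2, 5, 2)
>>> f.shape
(2, 2)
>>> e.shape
(19, 19)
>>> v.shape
(19, 2)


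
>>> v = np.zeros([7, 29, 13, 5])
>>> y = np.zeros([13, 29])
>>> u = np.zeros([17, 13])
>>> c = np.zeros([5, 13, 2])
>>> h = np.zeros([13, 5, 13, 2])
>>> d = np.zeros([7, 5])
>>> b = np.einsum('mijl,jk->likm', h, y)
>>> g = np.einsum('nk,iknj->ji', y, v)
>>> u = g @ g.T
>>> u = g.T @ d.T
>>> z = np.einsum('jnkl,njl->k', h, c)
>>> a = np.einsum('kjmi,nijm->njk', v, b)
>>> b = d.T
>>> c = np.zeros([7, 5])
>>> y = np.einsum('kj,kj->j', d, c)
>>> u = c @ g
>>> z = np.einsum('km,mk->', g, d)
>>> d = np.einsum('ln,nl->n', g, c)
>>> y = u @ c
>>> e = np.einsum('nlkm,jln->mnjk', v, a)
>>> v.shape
(7, 29, 13, 5)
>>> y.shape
(7, 5)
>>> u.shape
(7, 7)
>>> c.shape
(7, 5)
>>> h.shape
(13, 5, 13, 2)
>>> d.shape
(7,)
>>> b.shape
(5, 7)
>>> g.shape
(5, 7)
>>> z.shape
()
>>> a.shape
(2, 29, 7)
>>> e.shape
(5, 7, 2, 13)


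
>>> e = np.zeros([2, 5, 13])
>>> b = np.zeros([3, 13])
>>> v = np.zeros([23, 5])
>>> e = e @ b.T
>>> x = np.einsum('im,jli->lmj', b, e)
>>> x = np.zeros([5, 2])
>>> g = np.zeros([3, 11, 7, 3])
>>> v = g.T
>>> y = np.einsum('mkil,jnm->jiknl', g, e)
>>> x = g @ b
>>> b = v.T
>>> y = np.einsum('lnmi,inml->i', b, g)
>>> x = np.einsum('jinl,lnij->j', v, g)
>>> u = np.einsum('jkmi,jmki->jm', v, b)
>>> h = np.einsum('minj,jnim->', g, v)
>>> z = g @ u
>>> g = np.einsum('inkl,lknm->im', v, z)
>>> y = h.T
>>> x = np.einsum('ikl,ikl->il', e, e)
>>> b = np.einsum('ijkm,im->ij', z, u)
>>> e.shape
(2, 5, 3)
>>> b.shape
(3, 11)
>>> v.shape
(3, 7, 11, 3)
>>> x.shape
(2, 3)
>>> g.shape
(3, 11)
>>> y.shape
()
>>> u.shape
(3, 11)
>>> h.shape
()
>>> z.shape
(3, 11, 7, 11)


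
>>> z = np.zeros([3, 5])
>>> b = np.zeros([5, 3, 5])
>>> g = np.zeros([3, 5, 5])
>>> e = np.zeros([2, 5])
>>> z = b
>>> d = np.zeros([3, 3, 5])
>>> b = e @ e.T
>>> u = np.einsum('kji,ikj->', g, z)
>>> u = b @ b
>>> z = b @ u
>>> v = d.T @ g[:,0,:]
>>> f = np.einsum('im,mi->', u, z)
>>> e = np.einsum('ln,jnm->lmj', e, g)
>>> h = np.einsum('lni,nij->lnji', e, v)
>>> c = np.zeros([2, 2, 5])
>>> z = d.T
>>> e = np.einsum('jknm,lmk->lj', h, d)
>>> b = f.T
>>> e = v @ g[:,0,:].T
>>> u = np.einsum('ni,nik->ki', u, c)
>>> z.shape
(5, 3, 3)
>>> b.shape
()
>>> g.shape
(3, 5, 5)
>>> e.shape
(5, 3, 3)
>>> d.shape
(3, 3, 5)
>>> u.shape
(5, 2)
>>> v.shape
(5, 3, 5)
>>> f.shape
()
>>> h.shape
(2, 5, 5, 3)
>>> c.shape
(2, 2, 5)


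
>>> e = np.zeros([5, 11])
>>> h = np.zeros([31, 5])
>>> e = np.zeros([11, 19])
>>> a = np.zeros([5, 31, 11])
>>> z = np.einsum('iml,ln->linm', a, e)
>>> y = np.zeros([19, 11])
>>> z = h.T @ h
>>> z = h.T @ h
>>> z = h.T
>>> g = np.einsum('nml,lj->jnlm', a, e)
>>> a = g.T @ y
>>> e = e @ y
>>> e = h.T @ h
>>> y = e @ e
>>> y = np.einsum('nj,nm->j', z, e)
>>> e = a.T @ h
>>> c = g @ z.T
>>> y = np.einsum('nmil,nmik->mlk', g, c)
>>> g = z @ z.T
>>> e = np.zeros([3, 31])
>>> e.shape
(3, 31)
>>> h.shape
(31, 5)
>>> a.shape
(31, 11, 5, 11)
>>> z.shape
(5, 31)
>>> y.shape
(5, 31, 5)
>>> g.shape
(5, 5)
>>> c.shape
(19, 5, 11, 5)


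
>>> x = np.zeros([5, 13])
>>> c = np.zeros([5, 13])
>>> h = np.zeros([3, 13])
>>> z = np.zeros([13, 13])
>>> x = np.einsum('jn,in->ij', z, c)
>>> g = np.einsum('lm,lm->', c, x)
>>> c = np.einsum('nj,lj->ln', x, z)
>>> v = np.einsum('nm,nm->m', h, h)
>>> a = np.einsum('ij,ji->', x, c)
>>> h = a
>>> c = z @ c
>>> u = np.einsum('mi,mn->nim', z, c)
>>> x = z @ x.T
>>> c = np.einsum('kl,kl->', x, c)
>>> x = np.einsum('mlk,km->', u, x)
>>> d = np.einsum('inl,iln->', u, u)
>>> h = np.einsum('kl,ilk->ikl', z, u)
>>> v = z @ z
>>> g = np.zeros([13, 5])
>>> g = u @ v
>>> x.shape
()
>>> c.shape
()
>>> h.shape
(5, 13, 13)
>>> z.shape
(13, 13)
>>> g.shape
(5, 13, 13)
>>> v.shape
(13, 13)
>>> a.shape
()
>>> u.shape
(5, 13, 13)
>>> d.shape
()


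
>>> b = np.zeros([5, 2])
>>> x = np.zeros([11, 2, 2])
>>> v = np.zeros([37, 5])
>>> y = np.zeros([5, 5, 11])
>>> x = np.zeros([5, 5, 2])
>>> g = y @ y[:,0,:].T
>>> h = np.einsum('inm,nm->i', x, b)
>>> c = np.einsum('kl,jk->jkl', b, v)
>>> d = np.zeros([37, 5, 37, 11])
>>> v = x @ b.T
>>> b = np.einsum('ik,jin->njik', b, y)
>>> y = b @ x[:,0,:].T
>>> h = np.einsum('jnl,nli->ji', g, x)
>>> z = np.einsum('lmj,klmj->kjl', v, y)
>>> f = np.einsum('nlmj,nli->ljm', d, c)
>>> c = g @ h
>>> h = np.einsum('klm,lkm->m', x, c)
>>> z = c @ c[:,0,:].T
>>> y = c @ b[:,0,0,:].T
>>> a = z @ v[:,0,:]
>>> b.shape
(11, 5, 5, 2)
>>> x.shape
(5, 5, 2)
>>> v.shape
(5, 5, 5)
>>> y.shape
(5, 5, 11)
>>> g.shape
(5, 5, 5)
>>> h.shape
(2,)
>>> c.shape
(5, 5, 2)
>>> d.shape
(37, 5, 37, 11)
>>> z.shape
(5, 5, 5)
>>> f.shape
(5, 11, 37)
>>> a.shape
(5, 5, 5)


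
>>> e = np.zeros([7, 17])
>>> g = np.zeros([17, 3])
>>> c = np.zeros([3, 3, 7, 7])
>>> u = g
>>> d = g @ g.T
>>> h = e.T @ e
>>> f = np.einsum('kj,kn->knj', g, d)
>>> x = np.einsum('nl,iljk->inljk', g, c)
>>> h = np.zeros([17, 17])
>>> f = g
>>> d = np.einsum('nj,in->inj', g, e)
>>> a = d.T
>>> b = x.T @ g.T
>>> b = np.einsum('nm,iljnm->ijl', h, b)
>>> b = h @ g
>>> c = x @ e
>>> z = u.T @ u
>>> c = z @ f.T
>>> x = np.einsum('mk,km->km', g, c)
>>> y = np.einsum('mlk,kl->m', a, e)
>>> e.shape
(7, 17)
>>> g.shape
(17, 3)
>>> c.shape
(3, 17)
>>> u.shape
(17, 3)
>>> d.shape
(7, 17, 3)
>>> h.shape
(17, 17)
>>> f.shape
(17, 3)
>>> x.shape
(3, 17)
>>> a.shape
(3, 17, 7)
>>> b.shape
(17, 3)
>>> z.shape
(3, 3)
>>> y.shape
(3,)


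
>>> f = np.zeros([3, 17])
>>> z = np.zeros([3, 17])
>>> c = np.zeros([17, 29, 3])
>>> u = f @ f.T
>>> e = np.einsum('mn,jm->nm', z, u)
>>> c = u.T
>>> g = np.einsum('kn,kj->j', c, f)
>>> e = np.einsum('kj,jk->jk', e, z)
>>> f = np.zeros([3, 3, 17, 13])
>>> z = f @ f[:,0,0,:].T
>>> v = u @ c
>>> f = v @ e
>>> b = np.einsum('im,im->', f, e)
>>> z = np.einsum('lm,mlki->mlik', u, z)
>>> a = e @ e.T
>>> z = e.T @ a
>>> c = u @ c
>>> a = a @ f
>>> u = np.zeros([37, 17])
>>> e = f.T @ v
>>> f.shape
(3, 17)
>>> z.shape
(17, 3)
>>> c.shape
(3, 3)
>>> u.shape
(37, 17)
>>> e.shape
(17, 3)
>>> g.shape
(17,)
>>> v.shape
(3, 3)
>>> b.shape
()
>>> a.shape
(3, 17)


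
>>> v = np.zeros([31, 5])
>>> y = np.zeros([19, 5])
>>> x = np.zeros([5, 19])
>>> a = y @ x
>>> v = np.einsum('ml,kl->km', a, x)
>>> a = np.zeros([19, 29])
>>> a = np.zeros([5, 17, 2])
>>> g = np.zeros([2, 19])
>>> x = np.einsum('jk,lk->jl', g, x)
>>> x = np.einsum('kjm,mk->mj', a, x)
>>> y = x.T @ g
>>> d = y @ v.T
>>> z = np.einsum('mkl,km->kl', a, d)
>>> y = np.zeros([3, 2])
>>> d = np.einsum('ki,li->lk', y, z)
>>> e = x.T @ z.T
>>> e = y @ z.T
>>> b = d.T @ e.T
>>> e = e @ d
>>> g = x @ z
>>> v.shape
(5, 19)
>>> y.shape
(3, 2)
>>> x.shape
(2, 17)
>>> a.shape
(5, 17, 2)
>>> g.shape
(2, 2)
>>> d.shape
(17, 3)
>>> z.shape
(17, 2)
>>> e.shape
(3, 3)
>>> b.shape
(3, 3)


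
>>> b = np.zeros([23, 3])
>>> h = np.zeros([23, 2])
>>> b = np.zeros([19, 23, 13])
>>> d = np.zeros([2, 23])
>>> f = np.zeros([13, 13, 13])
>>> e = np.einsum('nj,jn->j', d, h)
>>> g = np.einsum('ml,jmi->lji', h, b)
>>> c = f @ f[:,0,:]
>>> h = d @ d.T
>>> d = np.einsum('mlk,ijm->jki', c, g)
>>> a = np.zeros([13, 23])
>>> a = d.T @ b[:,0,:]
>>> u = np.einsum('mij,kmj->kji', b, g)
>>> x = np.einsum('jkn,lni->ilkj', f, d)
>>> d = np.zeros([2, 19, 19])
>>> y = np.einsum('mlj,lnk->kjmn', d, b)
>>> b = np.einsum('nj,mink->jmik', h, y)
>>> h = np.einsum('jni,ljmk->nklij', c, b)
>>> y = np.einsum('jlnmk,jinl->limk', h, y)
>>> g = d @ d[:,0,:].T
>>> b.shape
(2, 13, 19, 23)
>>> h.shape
(13, 23, 2, 13, 13)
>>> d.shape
(2, 19, 19)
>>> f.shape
(13, 13, 13)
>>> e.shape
(23,)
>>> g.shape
(2, 19, 2)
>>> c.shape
(13, 13, 13)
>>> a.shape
(2, 13, 13)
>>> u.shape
(2, 13, 23)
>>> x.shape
(2, 19, 13, 13)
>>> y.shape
(23, 19, 13, 13)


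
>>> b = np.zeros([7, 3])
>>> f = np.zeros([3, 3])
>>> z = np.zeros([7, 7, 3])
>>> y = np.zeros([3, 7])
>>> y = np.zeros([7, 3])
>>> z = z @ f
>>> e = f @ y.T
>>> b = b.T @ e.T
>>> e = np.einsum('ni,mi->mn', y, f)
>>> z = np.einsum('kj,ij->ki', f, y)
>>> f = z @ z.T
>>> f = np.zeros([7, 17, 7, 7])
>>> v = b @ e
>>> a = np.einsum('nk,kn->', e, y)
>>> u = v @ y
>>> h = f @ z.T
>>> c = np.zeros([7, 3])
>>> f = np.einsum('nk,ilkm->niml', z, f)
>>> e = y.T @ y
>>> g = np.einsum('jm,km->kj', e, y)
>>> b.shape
(3, 3)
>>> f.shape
(3, 7, 7, 17)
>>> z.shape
(3, 7)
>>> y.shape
(7, 3)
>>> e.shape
(3, 3)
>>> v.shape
(3, 7)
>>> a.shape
()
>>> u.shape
(3, 3)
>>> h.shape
(7, 17, 7, 3)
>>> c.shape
(7, 3)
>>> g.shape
(7, 3)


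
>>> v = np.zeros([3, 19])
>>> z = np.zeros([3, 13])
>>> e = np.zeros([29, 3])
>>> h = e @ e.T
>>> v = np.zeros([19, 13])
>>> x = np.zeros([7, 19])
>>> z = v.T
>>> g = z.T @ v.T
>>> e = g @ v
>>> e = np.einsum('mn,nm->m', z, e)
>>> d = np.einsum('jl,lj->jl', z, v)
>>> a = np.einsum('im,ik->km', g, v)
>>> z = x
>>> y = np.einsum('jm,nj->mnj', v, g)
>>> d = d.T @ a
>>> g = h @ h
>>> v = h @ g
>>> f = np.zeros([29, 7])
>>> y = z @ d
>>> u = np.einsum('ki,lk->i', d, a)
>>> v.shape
(29, 29)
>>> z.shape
(7, 19)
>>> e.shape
(13,)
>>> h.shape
(29, 29)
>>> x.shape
(7, 19)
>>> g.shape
(29, 29)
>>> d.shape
(19, 19)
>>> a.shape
(13, 19)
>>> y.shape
(7, 19)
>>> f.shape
(29, 7)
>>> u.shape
(19,)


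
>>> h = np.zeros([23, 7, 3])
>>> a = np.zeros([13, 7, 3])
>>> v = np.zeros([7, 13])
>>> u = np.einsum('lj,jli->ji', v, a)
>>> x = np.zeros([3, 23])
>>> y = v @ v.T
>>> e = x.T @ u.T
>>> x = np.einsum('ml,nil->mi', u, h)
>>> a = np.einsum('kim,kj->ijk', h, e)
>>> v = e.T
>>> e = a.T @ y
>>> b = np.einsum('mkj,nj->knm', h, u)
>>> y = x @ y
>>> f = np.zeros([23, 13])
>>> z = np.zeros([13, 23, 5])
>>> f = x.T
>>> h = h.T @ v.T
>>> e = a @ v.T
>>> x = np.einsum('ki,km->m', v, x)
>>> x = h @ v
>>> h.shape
(3, 7, 13)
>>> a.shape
(7, 13, 23)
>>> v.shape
(13, 23)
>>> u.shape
(13, 3)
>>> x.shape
(3, 7, 23)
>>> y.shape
(13, 7)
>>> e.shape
(7, 13, 13)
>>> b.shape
(7, 13, 23)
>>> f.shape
(7, 13)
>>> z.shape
(13, 23, 5)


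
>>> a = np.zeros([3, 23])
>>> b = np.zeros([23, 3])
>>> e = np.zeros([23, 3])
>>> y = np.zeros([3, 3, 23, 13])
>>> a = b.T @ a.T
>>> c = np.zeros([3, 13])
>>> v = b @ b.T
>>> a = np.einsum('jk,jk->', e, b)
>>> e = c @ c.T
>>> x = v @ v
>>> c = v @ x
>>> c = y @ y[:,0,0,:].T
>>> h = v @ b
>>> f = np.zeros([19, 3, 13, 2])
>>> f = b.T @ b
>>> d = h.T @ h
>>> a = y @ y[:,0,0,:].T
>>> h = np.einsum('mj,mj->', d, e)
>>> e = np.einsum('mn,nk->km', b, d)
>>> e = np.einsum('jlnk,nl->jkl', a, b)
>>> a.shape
(3, 3, 23, 3)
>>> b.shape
(23, 3)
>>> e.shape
(3, 3, 3)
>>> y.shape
(3, 3, 23, 13)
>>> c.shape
(3, 3, 23, 3)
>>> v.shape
(23, 23)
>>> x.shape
(23, 23)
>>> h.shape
()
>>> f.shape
(3, 3)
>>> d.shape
(3, 3)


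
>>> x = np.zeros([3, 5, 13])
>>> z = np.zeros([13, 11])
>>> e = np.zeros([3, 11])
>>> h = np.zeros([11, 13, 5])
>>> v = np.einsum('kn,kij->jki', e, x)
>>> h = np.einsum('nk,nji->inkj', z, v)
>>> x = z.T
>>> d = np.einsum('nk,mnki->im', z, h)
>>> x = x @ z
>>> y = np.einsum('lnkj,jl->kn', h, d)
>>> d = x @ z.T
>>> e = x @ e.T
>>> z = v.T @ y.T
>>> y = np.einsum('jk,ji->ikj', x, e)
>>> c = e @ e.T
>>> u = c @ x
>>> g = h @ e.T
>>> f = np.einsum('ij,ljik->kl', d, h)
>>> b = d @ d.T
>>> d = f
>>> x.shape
(11, 11)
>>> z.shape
(5, 3, 11)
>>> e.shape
(11, 3)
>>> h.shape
(5, 13, 11, 3)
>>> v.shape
(13, 3, 5)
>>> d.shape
(3, 5)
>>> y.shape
(3, 11, 11)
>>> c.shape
(11, 11)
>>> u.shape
(11, 11)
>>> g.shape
(5, 13, 11, 11)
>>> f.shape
(3, 5)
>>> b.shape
(11, 11)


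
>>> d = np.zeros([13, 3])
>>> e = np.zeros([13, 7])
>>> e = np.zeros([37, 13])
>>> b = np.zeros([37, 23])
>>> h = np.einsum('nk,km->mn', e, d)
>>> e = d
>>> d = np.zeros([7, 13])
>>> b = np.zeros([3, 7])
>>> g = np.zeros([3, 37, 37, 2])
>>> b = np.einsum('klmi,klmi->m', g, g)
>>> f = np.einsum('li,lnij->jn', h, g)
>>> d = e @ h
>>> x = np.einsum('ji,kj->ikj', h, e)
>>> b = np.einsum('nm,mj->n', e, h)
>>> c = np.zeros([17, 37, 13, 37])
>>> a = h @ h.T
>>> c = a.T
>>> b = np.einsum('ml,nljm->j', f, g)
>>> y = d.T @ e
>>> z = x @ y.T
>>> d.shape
(13, 37)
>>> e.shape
(13, 3)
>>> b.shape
(37,)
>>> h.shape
(3, 37)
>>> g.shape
(3, 37, 37, 2)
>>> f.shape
(2, 37)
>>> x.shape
(37, 13, 3)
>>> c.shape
(3, 3)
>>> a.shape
(3, 3)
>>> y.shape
(37, 3)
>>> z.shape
(37, 13, 37)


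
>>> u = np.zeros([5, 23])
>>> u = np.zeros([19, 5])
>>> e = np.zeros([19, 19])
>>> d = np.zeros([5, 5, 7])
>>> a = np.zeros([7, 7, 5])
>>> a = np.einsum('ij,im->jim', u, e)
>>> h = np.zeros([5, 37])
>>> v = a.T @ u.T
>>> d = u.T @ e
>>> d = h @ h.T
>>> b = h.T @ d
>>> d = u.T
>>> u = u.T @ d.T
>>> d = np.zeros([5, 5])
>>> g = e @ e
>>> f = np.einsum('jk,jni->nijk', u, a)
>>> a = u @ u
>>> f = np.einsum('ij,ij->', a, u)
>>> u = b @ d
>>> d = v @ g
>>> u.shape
(37, 5)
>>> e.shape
(19, 19)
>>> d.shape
(19, 19, 19)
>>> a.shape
(5, 5)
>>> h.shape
(5, 37)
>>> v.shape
(19, 19, 19)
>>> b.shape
(37, 5)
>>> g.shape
(19, 19)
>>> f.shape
()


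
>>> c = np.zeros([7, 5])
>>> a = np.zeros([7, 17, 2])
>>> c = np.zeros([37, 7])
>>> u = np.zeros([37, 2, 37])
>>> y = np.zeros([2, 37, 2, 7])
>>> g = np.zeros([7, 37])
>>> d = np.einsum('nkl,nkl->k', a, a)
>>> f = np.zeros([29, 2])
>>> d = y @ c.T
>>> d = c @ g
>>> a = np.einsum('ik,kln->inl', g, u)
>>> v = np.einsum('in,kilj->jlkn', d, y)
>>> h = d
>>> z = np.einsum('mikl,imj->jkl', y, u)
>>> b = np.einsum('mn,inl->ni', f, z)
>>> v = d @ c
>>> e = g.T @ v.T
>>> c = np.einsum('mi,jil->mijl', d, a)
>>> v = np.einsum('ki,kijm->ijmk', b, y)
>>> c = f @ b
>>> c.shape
(29, 37)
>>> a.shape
(7, 37, 2)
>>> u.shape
(37, 2, 37)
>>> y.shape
(2, 37, 2, 7)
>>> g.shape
(7, 37)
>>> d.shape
(37, 37)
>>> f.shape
(29, 2)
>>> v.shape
(37, 2, 7, 2)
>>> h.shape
(37, 37)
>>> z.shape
(37, 2, 7)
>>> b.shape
(2, 37)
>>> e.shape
(37, 37)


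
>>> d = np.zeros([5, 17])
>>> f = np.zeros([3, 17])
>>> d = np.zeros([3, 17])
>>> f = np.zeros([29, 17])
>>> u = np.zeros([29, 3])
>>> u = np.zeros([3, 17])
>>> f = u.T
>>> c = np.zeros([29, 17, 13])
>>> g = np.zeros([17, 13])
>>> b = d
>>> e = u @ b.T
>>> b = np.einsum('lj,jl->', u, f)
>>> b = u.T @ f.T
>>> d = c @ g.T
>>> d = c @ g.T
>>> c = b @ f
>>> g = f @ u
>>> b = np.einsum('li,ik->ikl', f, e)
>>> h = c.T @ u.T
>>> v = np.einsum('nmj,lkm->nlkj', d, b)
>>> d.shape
(29, 17, 17)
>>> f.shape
(17, 3)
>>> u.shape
(3, 17)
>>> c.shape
(17, 3)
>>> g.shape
(17, 17)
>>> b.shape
(3, 3, 17)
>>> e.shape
(3, 3)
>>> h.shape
(3, 3)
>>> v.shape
(29, 3, 3, 17)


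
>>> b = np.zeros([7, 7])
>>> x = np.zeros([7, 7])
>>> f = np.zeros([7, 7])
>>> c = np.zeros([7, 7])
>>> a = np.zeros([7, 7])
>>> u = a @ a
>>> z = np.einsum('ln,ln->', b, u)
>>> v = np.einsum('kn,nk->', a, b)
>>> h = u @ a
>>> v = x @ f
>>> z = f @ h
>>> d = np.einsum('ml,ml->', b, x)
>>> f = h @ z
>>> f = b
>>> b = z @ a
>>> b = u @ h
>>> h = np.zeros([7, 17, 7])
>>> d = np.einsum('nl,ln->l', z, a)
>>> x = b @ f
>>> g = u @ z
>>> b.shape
(7, 7)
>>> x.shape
(7, 7)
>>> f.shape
(7, 7)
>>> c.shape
(7, 7)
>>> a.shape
(7, 7)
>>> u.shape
(7, 7)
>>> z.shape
(7, 7)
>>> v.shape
(7, 7)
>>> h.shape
(7, 17, 7)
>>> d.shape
(7,)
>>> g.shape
(7, 7)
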